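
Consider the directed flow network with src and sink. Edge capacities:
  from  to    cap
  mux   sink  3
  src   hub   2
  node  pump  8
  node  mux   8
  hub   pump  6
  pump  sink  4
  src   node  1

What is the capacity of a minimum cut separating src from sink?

3

Max flow = 3 (via 2 augmenting paths).
In the residual at optimum, the set reachable from src is {src}.
Cut edges: src→hub (cap 2), src→node (cap 1). Sum = 3.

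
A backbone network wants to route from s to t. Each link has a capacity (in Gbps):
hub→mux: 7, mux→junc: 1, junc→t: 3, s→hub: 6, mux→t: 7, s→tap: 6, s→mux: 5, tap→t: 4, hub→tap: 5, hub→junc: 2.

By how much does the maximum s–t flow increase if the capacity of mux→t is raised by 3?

Original max flow = 14.
After raising cap(mux→t), augmenting paths through that edge carry 1 more unit.
New max flow = 15. Increase = 1.

1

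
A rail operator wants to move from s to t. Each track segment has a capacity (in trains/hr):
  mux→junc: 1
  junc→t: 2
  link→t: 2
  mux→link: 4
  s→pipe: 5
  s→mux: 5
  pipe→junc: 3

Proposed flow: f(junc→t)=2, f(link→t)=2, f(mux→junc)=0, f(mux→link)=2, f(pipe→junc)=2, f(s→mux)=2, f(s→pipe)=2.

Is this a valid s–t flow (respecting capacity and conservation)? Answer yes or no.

Every edge has 0 ≤ f(e) ≤ cap(e).
At each intermediate node, inflow equals outflow.

Yes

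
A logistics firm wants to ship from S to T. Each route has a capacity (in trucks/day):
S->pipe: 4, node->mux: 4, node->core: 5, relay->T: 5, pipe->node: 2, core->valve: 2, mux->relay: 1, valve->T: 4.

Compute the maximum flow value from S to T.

Augment S->pipe->node->core->valve->T: bottleneck 2. Total 2.
No augmenting path remains in the residual graph.

2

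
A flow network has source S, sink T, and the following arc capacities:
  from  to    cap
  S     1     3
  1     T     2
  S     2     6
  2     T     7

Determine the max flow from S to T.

Augment S->1->T: bottleneck 2. Total 2.
Augment S->2->T: bottleneck 6. Total 8.
No augmenting path remains in the residual graph.

8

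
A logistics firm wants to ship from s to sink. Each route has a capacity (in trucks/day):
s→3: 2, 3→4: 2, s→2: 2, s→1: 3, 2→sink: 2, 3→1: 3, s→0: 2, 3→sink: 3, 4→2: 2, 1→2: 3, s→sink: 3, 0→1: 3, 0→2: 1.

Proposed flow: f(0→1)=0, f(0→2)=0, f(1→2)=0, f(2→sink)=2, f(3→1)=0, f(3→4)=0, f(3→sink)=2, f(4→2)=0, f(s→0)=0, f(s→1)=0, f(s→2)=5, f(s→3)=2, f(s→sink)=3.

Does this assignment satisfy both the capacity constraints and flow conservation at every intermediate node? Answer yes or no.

No

Capacity violated on s→2: flow 5 > capacity 2.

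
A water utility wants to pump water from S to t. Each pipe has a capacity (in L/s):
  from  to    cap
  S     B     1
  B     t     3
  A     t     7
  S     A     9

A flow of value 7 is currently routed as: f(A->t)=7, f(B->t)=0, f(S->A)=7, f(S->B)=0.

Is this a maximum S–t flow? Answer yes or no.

No

Residual path S->B->t has bottleneck 1 > 0.
Pushing 1 along it raises the flow to 8, so the given flow is not maximum.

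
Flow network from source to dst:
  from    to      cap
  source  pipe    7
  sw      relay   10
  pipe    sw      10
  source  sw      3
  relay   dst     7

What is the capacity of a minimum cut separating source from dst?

7

Max flow = 7 (via 2 augmenting paths).
In the residual at optimum, the set reachable from source is {pipe, relay, source, sw}.
Cut edges: relay->dst (cap 7). Sum = 7.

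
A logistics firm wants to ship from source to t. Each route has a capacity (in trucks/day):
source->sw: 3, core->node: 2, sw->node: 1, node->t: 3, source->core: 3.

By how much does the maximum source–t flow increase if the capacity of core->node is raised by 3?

Original max flow = 3.
Even with extra capacity on core->node, another cut of capacity 3 remains binding.
New max flow = 3. Increase = 0.

0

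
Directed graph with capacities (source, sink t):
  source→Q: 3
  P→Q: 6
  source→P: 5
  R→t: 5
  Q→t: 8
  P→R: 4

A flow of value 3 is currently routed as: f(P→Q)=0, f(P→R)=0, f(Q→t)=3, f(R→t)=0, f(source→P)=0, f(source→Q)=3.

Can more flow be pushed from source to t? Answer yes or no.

Yes

Residual path source→P→Q→t has bottleneck 5 > 0.
Pushing 5 along it raises the flow to 8, so the given flow is not maximum.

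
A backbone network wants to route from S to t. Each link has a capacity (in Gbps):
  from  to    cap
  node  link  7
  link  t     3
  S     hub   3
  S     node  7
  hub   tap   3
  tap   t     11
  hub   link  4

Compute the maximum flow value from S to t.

6

Augment S->node->link->t: bottleneck 3. Total 3.
Augment S->hub->tap->t: bottleneck 3. Total 6.
No augmenting path remains in the residual graph.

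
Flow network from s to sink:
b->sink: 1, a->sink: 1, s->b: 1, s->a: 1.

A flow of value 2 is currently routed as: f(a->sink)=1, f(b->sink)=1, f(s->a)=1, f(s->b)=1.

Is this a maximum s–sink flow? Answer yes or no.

Residual reachable from s: {s}; sink is not reachable.
Saturated cut: s->a, s->b with total capacity 2 = current flow value. Flow is maximum.

Yes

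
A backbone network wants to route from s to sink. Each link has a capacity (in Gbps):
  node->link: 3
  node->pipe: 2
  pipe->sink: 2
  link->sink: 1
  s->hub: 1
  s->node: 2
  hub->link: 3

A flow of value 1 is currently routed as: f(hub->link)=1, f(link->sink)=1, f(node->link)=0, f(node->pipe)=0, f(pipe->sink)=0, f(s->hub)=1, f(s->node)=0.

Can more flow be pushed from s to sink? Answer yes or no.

Residual path s->node->pipe->sink has bottleneck 2 > 0.
Pushing 2 along it raises the flow to 3, so the given flow is not maximum.

Yes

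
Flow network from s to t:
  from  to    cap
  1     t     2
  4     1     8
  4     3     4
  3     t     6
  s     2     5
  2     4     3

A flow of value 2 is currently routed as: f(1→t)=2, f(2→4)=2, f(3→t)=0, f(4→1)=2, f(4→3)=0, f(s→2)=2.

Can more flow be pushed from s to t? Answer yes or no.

Residual path s→2→4→3→t has bottleneck 1 > 0.
Pushing 1 along it raises the flow to 3, so the given flow is not maximum.

Yes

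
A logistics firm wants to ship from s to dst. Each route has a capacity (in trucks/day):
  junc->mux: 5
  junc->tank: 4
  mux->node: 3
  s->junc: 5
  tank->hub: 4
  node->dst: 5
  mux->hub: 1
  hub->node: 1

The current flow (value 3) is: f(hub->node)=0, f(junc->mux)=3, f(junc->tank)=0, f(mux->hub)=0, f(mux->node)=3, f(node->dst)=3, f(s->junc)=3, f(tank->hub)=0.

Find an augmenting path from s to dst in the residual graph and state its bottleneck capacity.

Residual along s->junc->mux->hub->node->dst: s->junc: 2, junc->mux: 2, mux->hub: 1, hub->node: 1, node->dst: 2.
Bottleneck = min = 1.

s->junc->mux->hub->node->dst, bottleneck 1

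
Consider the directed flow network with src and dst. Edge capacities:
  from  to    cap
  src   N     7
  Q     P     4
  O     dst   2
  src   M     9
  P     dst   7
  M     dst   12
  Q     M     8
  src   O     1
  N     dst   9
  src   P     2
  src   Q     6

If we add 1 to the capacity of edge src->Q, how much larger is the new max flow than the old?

1

Original max flow = 25.
After raising cap(src->Q), augmenting paths through that edge carry 1 more unit.
New max flow = 26. Increase = 1.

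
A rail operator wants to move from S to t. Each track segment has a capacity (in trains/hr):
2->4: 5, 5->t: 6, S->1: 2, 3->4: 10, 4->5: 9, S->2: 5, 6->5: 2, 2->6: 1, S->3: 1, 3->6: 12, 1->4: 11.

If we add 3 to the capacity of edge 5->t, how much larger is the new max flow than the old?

Original max flow = 6.
After raising cap(5->t), augmenting paths through that edge carry 2 more units.
New max flow = 8. Increase = 2.

2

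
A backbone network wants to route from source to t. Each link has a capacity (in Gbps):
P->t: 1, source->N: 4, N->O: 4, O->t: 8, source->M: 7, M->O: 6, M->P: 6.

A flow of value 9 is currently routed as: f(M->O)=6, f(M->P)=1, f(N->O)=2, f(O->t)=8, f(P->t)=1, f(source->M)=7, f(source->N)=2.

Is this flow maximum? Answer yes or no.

Residual reachable from source: {M, N, O, P, source}; t is not reachable.
Saturated cut: P->t, O->t with total capacity 9 = current flow value. Flow is maximum.

Yes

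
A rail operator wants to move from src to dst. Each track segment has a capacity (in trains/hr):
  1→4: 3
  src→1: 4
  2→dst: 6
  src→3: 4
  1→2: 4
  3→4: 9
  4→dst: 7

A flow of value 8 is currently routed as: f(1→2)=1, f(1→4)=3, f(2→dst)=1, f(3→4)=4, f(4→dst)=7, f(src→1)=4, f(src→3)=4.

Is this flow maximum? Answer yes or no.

Yes

Residual reachable from src: {src}; dst is not reachable.
Saturated cut: src→3, src→1 with total capacity 8 = current flow value. Flow is maximum.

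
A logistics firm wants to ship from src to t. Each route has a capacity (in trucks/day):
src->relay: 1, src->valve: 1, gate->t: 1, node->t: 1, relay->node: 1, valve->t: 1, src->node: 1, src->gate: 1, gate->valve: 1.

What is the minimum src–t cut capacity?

3

Max flow = 3 (via 3 augmenting paths).
In the residual at optimum, the set reachable from src is {node, relay, src}.
Cut edges: src->gate (cap 1), src->valve (cap 1), node->t (cap 1). Sum = 3.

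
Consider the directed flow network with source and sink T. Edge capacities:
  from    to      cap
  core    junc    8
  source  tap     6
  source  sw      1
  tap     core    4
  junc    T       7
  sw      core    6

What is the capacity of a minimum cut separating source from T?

Max flow = 5 (via 2 augmenting paths).
In the residual at optimum, the set reachable from source is {source, tap}.
Cut edges: source→sw (cap 1), tap→core (cap 4). Sum = 5.

5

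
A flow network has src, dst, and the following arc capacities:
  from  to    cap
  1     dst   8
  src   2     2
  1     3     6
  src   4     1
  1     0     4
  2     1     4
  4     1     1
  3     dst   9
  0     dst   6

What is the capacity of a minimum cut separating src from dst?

3

Max flow = 3 (via 2 augmenting paths).
In the residual at optimum, the set reachable from src is {src}.
Cut edges: src->4 (cap 1), src->2 (cap 2). Sum = 3.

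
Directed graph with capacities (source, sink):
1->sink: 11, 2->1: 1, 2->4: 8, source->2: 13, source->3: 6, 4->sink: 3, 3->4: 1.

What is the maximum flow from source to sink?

Augment source->2->1->sink: bottleneck 1. Total 1.
Augment source->2->4->sink: bottleneck 3. Total 4.
No augmenting path remains in the residual graph.

4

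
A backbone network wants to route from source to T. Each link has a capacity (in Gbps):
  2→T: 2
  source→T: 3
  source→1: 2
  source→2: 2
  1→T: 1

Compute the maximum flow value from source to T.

6

Augment source→T: bottleneck 3. Total 3.
Augment source→1→T: bottleneck 1. Total 4.
Augment source→2→T: bottleneck 2. Total 6.
No augmenting path remains in the residual graph.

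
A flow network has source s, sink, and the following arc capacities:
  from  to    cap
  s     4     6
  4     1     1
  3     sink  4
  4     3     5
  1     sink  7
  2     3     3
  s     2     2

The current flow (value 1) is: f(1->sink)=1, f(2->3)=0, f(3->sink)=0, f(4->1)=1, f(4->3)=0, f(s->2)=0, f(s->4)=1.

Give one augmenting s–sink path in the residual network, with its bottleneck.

s->4->3->sink, bottleneck 4

Residual along s->4->3->sink: s->4: 5, 4->3: 5, 3->sink: 4.
Bottleneck = min = 4.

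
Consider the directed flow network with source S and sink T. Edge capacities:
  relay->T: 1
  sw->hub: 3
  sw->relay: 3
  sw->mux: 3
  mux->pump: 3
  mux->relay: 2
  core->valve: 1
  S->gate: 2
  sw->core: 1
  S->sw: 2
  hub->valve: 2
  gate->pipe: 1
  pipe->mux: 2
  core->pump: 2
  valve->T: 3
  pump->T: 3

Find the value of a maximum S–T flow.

3

Augment S->sw->relay->T: bottleneck 1. Total 1.
Augment S->sw->core->valve->T: bottleneck 1. Total 2.
Augment S->gate->pipe->mux->pump->T: bottleneck 1. Total 3.
No augmenting path remains in the residual graph.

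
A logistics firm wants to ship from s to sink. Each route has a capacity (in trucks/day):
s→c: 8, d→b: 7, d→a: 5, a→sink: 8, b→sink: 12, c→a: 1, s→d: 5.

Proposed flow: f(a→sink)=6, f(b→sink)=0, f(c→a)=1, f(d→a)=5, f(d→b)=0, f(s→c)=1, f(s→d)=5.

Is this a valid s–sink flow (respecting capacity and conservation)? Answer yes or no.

Every edge has 0 ≤ f(e) ≤ cap(e).
At each intermediate node, inflow equals outflow.

Yes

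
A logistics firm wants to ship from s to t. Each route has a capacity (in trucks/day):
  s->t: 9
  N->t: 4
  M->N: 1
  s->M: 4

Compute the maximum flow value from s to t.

10

Augment s->t: bottleneck 9. Total 9.
Augment s->M->N->t: bottleneck 1. Total 10.
No augmenting path remains in the residual graph.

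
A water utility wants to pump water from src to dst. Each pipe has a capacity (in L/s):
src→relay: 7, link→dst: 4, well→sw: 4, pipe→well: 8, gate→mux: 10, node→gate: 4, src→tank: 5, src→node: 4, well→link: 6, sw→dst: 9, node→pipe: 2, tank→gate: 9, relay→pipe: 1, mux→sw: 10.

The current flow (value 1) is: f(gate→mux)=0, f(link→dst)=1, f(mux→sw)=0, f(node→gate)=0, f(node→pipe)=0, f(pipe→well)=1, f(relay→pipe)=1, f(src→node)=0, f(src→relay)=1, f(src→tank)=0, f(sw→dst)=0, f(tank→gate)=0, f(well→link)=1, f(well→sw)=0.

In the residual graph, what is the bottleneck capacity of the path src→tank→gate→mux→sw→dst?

Residual capacities along the path: src→tank: 5, tank→gate: 9, gate→mux: 10, mux→sw: 10, sw→dst: 9.
Minimum is 5.

5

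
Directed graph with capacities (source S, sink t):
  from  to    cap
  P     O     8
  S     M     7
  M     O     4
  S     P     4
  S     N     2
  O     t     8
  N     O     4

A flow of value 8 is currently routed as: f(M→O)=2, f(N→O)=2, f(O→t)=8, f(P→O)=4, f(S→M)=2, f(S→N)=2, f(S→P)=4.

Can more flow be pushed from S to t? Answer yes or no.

Residual reachable from S: {M, N, O, P, S}; t is not reachable.
Saturated cut: O→t with total capacity 8 = current flow value. Flow is maximum.

No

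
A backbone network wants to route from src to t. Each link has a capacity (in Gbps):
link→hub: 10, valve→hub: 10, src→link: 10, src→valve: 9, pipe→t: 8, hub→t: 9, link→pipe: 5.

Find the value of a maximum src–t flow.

14

Augment src→link→pipe→t: bottleneck 5. Total 5.
Augment src→link→hub→t: bottleneck 5. Total 10.
Augment src→valve→hub→t: bottleneck 4. Total 14.
No augmenting path remains in the residual graph.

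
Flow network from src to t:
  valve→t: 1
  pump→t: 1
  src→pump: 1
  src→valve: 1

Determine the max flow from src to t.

2

Augment src→valve→t: bottleneck 1. Total 1.
Augment src→pump→t: bottleneck 1. Total 2.
No augmenting path remains in the residual graph.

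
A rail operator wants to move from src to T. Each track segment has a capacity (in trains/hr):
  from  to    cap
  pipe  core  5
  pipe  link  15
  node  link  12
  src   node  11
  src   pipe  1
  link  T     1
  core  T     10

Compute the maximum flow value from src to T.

2

Augment src→node→link→T: bottleneck 1. Total 1.
Augment src→pipe→core→T: bottleneck 1. Total 2.
No augmenting path remains in the residual graph.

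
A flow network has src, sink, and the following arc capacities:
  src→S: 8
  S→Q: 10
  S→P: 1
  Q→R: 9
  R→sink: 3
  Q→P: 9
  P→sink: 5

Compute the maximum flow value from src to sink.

Augment src→S→P→sink: bottleneck 1. Total 1.
Augment src→S→Q→R→sink: bottleneck 3. Total 4.
Augment src→S→Q→P→sink: bottleneck 4. Total 8.
No augmenting path remains in the residual graph.

8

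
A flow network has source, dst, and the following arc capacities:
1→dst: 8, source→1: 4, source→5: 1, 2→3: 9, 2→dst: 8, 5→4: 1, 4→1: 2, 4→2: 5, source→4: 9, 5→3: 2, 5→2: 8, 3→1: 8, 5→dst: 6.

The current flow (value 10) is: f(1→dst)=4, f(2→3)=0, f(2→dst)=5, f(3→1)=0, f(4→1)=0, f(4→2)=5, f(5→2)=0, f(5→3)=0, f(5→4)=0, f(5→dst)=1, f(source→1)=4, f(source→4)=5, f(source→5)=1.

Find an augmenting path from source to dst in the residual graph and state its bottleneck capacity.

Residual along source→4→1→dst: source→4: 4, 4→1: 2, 1→dst: 4.
Bottleneck = min = 2.

source→4→1→dst, bottleneck 2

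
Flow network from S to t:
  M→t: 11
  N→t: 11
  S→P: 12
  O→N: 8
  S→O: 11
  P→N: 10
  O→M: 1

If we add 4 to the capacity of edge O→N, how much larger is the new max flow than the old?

Original max flow = 12.
Edge O→N does not cross the min cut (source side {N, O, P, S}), so extra capacity there cannot help.
New max flow = 12. Increase = 0.

0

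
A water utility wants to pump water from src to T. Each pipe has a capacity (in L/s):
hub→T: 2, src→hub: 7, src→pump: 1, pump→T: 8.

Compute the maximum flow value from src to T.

3

Augment src→hub→T: bottleneck 2. Total 2.
Augment src→pump→T: bottleneck 1. Total 3.
No augmenting path remains in the residual graph.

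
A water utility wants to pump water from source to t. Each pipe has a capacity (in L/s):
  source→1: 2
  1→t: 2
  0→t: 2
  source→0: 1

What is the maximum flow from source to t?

Augment source→0→t: bottleneck 1. Total 1.
Augment source→1→t: bottleneck 2. Total 3.
No augmenting path remains in the residual graph.

3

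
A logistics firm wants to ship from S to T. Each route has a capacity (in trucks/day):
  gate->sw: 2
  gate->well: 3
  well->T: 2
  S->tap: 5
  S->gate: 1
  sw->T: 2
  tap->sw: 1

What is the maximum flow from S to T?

Augment S->tap->sw->T: bottleneck 1. Total 1.
Augment S->gate->sw->T: bottleneck 1. Total 2.
No augmenting path remains in the residual graph.

2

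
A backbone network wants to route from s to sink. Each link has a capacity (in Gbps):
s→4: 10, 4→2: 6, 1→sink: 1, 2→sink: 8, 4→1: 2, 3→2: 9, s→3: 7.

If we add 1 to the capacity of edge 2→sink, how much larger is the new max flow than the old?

Original max flow = 9.
After raising cap(2→sink), augmenting paths through that edge carry 1 more unit.
New max flow = 10. Increase = 1.

1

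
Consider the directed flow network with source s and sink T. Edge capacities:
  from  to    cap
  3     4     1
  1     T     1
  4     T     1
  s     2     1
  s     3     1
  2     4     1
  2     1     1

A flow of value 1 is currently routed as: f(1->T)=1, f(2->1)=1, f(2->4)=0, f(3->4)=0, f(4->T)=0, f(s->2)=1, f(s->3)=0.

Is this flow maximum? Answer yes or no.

No

Residual path s->3->4->T has bottleneck 1 > 0.
Pushing 1 along it raises the flow to 2, so the given flow is not maximum.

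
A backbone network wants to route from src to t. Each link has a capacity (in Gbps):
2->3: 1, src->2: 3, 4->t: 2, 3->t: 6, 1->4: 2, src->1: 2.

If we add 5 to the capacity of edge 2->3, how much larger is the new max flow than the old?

2

Original max flow = 3.
After raising cap(2->3), augmenting paths through that edge carry 2 more units.
New max flow = 5. Increase = 2.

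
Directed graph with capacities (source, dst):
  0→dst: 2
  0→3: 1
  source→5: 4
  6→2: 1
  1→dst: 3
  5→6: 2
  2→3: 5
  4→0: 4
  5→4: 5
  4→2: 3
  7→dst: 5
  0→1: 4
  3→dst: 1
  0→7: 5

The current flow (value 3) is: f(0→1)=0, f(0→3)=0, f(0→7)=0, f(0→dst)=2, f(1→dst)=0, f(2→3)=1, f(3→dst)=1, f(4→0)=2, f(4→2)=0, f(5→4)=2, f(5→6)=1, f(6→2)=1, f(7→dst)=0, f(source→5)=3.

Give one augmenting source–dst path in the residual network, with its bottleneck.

Residual along source→5→4→0→1→dst: source→5: 1, 5→4: 3, 4→0: 2, 0→1: 4, 1→dst: 3.
Bottleneck = min = 1.

source→5→4→0→1→dst, bottleneck 1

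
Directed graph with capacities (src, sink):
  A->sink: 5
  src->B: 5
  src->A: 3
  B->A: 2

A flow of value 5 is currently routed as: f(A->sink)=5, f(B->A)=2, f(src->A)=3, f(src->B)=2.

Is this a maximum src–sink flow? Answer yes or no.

Residual reachable from src: {B, src}; sink is not reachable.
Saturated cut: src->A, B->A with total capacity 5 = current flow value. Flow is maximum.

Yes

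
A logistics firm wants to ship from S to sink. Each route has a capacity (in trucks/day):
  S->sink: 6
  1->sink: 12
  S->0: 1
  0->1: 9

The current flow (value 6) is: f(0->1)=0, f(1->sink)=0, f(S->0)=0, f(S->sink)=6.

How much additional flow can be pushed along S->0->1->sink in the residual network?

Residual capacities along the path: S->0: 1, 0->1: 9, 1->sink: 12.
Minimum is 1.

1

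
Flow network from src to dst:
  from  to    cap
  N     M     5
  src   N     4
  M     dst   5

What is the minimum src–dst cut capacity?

Max flow = 4 (via 1 augmenting path).
In the residual at optimum, the set reachable from src is {src}.
Cut edges: src→N (cap 4). Sum = 4.

4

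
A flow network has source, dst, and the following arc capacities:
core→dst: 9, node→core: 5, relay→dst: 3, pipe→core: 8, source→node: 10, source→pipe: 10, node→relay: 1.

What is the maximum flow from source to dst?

Augment source→pipe→core→dst: bottleneck 8. Total 8.
Augment source→node→core→dst: bottleneck 1. Total 9.
Augment source→node→relay→dst: bottleneck 1. Total 10.
No augmenting path remains in the residual graph.

10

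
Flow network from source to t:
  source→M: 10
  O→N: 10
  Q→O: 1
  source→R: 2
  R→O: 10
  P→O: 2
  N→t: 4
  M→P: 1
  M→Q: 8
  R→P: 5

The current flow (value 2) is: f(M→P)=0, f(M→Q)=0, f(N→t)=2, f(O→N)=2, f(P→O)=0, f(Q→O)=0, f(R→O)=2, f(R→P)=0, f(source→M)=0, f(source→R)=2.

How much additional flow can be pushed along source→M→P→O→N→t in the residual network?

1

Residual capacities along the path: source→M: 10, M→P: 1, P→O: 2, O→N: 8, N→t: 2.
Minimum is 1.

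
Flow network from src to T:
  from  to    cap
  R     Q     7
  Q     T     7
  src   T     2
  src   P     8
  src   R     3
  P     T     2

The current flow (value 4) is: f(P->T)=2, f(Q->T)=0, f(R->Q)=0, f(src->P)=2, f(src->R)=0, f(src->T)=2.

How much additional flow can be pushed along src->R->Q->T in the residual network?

Residual capacities along the path: src->R: 3, R->Q: 7, Q->T: 7.
Minimum is 3.

3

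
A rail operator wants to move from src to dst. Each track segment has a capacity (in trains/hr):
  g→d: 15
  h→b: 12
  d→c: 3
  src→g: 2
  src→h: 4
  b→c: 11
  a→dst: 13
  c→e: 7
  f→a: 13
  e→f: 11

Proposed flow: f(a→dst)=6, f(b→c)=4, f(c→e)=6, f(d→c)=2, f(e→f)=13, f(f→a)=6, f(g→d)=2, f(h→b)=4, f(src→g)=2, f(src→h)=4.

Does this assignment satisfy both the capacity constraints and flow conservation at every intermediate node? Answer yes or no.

No

Capacity violated on e→f: flow 13 > capacity 11.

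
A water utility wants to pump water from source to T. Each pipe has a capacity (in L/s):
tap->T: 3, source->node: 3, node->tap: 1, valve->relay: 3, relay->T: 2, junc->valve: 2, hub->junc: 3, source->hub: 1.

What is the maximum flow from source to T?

2

Augment source->node->tap->T: bottleneck 1. Total 1.
Augment source->hub->junc->valve->relay->T: bottleneck 1. Total 2.
No augmenting path remains in the residual graph.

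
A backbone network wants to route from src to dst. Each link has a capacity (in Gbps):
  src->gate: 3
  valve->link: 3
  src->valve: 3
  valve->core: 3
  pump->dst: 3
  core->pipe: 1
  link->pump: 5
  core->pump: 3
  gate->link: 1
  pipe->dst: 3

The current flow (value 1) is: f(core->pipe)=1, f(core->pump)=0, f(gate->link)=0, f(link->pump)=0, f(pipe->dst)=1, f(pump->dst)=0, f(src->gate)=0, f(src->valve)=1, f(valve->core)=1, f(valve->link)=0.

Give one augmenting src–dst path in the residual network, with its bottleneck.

Residual along src->valve->core->pump->dst: src->valve: 2, valve->core: 2, core->pump: 3, pump->dst: 3.
Bottleneck = min = 2.

src->valve->core->pump->dst, bottleneck 2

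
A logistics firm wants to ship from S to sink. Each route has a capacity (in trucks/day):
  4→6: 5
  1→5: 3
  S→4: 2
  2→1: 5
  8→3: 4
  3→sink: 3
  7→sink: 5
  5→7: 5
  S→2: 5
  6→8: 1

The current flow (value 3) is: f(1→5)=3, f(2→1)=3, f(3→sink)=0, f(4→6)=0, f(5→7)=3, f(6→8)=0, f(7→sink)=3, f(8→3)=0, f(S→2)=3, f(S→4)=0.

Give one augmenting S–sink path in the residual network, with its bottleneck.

Residual along S→4→6→8→3→sink: S→4: 2, 4→6: 5, 6→8: 1, 8→3: 4, 3→sink: 3.
Bottleneck = min = 1.

S→4→6→8→3→sink, bottleneck 1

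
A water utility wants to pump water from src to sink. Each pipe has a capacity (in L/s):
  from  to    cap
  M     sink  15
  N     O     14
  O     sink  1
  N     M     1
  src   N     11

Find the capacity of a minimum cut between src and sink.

Max flow = 2 (via 2 augmenting paths).
In the residual at optimum, the set reachable from src is {N, O, src}.
Cut edges: N->M (cap 1), O->sink (cap 1). Sum = 2.

2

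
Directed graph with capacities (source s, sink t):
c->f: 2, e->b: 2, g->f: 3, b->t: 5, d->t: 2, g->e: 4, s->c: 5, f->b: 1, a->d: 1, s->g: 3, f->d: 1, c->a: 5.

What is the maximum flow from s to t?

Augment s->c->a->d->t: bottleneck 1. Total 1.
Augment s->c->f->d->t: bottleneck 1. Total 2.
Augment s->c->f->b->t: bottleneck 1. Total 3.
Augment s->g->e->b->t: bottleneck 2. Total 5.
No augmenting path remains in the residual graph.

5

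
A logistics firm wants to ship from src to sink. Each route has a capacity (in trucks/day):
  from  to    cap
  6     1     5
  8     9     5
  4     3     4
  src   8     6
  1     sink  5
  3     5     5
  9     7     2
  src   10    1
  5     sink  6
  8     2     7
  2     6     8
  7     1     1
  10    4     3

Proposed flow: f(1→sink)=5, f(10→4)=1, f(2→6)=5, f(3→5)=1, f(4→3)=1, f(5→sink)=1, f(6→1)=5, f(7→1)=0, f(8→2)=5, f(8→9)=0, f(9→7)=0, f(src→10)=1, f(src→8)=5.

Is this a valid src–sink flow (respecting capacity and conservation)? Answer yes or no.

Yes

Every edge has 0 ≤ f(e) ≤ cap(e).
At each intermediate node, inflow equals outflow.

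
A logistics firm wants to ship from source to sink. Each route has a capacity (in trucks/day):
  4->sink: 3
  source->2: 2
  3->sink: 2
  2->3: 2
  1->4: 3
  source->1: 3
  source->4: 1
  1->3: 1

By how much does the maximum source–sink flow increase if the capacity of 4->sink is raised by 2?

1

Original max flow = 5.
After raising cap(4->sink), augmenting paths through that edge carry 1 more unit.
New max flow = 6. Increase = 1.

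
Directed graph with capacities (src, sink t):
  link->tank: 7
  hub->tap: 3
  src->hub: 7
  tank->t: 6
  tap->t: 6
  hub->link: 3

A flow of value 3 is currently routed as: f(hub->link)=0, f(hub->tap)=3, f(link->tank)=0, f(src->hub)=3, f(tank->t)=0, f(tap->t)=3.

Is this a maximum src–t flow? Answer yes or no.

Residual path src->hub->link->tank->t has bottleneck 3 > 0.
Pushing 3 along it raises the flow to 6, so the given flow is not maximum.

No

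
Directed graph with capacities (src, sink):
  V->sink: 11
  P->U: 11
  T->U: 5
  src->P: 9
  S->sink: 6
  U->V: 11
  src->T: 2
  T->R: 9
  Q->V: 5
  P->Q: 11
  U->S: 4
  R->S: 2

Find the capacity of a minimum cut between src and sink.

11

Max flow = 11 (via 3 augmenting paths).
In the residual at optimum, the set reachable from src is {src}.
Cut edges: src->T (cap 2), src->P (cap 9). Sum = 11.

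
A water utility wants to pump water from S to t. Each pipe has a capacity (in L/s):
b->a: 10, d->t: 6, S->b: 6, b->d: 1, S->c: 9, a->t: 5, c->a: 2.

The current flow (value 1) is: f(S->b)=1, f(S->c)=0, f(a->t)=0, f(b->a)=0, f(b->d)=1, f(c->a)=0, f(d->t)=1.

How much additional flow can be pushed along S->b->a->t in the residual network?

Residual capacities along the path: S->b: 5, b->a: 10, a->t: 5.
Minimum is 5.

5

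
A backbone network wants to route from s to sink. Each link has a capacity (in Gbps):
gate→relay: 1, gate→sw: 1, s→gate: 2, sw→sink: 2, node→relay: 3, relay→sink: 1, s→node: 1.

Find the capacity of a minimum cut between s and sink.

Max flow = 2 (via 2 augmenting paths).
In the residual at optimum, the set reachable from s is {gate, node, relay, s}.
Cut edges: gate→sw (cap 1), relay→sink (cap 1). Sum = 2.

2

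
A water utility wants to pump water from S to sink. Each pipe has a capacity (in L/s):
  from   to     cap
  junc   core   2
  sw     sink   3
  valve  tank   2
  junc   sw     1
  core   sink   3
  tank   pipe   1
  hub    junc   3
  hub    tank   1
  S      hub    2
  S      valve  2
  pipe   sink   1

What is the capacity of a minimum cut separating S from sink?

3

Max flow = 3 (via 2 augmenting paths).
In the residual at optimum, the set reachable from S is {S, tank, valve}.
Cut edges: S->hub (cap 2), tank->pipe (cap 1). Sum = 3.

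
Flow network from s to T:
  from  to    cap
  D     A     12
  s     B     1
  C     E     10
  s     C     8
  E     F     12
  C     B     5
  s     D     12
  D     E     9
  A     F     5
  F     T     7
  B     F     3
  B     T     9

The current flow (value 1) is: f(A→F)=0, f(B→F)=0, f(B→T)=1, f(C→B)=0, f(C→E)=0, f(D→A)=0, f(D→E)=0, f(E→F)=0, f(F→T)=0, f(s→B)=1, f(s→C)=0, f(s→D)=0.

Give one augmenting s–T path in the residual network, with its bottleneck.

s→C→B→T, bottleneck 5

Residual along s→C→B→T: s→C: 8, C→B: 5, B→T: 8.
Bottleneck = min = 5.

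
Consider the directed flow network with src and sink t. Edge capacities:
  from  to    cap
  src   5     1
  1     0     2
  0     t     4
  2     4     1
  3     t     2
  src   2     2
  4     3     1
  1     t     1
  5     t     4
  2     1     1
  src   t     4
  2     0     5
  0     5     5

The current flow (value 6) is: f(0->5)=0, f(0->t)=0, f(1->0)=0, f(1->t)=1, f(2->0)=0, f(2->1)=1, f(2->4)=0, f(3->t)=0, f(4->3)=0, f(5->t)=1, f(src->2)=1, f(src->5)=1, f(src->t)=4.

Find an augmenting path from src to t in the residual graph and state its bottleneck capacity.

Residual along src->2->0->t: src->2: 1, 2->0: 5, 0->t: 4.
Bottleneck = min = 1.

src->2->0->t, bottleneck 1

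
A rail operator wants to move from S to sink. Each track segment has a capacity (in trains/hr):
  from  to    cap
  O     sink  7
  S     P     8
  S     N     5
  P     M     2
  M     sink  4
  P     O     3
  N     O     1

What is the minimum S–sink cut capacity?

6

Max flow = 6 (via 3 augmenting paths).
In the residual at optimum, the set reachable from S is {N, P, S}.
Cut edges: P→M (cap 2), P→O (cap 3), N→O (cap 1). Sum = 6.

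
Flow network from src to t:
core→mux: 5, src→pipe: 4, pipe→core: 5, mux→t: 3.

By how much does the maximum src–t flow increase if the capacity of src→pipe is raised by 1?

Original max flow = 3.
Edge src→pipe does not cross the min cut (source side {core, mux, pipe, src}), so extra capacity there cannot help.
New max flow = 3. Increase = 0.

0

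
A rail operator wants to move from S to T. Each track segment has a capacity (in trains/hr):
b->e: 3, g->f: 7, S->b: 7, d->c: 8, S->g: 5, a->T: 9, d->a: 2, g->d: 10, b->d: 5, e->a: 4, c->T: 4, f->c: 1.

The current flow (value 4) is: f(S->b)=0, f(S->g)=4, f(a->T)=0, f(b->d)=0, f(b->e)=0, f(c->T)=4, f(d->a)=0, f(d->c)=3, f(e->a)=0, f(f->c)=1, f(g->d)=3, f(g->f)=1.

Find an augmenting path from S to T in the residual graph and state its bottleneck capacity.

S->g->d->a->T, bottleneck 1

Residual along S->g->d->a->T: S->g: 1, g->d: 7, d->a: 2, a->T: 9.
Bottleneck = min = 1.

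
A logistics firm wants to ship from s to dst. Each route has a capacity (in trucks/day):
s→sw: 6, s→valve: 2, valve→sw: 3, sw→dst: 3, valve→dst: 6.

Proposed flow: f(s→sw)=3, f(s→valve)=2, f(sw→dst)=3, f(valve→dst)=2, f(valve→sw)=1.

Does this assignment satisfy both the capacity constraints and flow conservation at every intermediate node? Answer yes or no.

Conservation fails at valve: inflow 2 ≠ outflow 3.

No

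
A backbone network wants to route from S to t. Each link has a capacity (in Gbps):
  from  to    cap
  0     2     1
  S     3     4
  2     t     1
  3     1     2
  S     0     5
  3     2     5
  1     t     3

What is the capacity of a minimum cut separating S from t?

3

Max flow = 3 (via 2 augmenting paths).
In the residual at optimum, the set reachable from S is {0, 2, 3, S}.
Cut edges: 3→1 (cap 2), 2→t (cap 1). Sum = 3.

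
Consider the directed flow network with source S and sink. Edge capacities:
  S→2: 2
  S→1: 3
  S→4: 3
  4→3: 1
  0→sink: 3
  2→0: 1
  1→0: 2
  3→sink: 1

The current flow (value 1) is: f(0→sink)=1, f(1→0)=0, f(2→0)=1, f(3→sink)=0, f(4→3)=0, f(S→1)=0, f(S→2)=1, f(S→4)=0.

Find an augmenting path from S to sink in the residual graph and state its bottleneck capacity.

S→1→0→sink, bottleneck 2

Residual along S→1→0→sink: S→1: 3, 1→0: 2, 0→sink: 2.
Bottleneck = min = 2.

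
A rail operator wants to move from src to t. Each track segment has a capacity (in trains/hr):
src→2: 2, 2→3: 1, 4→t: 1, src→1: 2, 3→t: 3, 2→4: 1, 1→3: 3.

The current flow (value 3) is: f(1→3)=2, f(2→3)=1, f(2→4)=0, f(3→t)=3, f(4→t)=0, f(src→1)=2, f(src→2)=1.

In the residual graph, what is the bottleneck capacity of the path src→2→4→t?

1

Residual capacities along the path: src→2: 1, 2→4: 1, 4→t: 1.
Minimum is 1.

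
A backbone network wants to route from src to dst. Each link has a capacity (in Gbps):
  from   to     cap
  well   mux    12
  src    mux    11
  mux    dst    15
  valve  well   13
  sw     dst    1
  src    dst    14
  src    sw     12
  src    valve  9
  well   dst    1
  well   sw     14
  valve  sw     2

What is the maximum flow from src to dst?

31

Augment src->dst: bottleneck 14. Total 14.
Augment src->sw->dst: bottleneck 1. Total 15.
Augment src->mux->dst: bottleneck 11. Total 26.
Augment src->valve->well->dst: bottleneck 1. Total 27.
Augment src->valve->well->mux->dst: bottleneck 4. Total 31.
No augmenting path remains in the residual graph.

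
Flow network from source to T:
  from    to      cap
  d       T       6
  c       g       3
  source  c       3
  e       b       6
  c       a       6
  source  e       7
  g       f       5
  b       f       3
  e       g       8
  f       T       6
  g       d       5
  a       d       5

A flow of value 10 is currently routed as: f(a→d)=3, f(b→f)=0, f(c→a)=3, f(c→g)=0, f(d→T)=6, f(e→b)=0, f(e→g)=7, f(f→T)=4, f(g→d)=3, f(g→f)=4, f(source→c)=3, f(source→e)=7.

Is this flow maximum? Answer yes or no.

Residual reachable from source: {source}; T is not reachable.
Saturated cut: source→c, source→e with total capacity 10 = current flow value. Flow is maximum.

Yes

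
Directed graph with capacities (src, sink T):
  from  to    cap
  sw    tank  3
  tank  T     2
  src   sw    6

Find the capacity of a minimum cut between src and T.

Max flow = 2 (via 1 augmenting path).
In the residual at optimum, the set reachable from src is {src, sw, tank}.
Cut edges: tank->T (cap 2). Sum = 2.

2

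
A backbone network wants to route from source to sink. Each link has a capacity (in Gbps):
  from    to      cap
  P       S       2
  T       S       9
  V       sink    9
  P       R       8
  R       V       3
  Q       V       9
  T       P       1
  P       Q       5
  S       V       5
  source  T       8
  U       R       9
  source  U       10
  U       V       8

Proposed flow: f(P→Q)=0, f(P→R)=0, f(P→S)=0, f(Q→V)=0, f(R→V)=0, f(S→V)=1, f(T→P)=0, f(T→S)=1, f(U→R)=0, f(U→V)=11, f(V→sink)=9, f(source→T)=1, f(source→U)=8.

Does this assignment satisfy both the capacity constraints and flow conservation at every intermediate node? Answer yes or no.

No

Capacity violated on U→V: flow 11 > capacity 8.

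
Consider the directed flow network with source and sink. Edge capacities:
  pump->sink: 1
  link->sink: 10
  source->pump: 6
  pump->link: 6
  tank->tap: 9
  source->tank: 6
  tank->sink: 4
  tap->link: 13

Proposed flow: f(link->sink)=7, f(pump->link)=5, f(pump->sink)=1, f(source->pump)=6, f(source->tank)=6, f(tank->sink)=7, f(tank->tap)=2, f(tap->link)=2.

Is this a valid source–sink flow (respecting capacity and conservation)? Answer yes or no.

No

Capacity violated on tank->sink: flow 7 > capacity 4.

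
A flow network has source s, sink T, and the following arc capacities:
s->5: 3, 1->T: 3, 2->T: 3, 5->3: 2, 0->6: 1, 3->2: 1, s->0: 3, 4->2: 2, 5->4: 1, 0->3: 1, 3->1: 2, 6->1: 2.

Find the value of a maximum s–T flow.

5

Augment s->5->4->2->T: bottleneck 1. Total 1.
Augment s->5->3->2->T: bottleneck 1. Total 2.
Augment s->5->3->1->T: bottleneck 1. Total 3.
Augment s->0->3->1->T: bottleneck 1. Total 4.
Augment s->0->6->1->T: bottleneck 1. Total 5.
No augmenting path remains in the residual graph.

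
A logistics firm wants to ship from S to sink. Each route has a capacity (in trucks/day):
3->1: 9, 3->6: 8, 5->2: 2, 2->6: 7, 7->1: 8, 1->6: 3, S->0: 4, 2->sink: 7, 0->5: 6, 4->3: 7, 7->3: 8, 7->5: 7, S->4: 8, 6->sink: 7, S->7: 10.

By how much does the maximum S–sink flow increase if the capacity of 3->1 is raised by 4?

Original max flow = 9.
Edge 3->1 does not cross the min cut (source side {0, 1, 3, 4, 5, 6, 7, S}), so extra capacity there cannot help.
New max flow = 9. Increase = 0.

0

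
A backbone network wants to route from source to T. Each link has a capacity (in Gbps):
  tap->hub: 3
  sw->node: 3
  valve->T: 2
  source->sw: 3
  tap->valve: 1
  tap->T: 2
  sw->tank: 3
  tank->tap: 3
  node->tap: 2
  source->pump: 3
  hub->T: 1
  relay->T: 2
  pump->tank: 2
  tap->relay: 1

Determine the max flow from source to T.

Augment source->sw->node->tap->T: bottleneck 2. Total 2.
Augment source->sw->tank->tap->relay->T: bottleneck 1. Total 3.
Augment source->pump->tank->tap->valve->T: bottleneck 1. Total 4.
Augment source->pump->tank->tap->hub->T: bottleneck 1. Total 5.
No augmenting path remains in the residual graph.

5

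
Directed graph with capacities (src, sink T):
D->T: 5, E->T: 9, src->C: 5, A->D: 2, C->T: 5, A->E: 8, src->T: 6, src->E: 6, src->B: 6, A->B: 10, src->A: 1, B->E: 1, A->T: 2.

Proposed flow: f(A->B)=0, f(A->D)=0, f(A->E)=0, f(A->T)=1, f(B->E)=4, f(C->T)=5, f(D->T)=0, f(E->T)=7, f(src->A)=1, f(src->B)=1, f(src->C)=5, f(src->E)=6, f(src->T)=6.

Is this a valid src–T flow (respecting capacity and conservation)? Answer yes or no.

No

Capacity violated on B->E: flow 4 > capacity 1.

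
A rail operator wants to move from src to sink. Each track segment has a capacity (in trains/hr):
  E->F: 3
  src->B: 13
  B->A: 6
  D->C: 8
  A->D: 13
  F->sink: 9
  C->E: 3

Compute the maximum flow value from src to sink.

Augment src->B->A->D->C->E->F->sink: bottleneck 3. Total 3.
No augmenting path remains in the residual graph.

3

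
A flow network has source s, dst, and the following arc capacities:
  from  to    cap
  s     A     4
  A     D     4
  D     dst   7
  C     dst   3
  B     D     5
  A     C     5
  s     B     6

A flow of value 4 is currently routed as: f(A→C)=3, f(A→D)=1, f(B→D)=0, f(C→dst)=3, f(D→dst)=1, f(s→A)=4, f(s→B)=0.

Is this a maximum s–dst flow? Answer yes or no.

Residual path s→B→D→dst has bottleneck 5 > 0.
Pushing 5 along it raises the flow to 9, so the given flow is not maximum.

No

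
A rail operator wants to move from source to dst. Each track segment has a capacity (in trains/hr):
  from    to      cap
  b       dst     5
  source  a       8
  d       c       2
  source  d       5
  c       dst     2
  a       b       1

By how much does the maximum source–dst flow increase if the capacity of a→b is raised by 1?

1

Original max flow = 3.
After raising cap(a→b), augmenting paths through that edge carry 1 more unit.
New max flow = 4. Increase = 1.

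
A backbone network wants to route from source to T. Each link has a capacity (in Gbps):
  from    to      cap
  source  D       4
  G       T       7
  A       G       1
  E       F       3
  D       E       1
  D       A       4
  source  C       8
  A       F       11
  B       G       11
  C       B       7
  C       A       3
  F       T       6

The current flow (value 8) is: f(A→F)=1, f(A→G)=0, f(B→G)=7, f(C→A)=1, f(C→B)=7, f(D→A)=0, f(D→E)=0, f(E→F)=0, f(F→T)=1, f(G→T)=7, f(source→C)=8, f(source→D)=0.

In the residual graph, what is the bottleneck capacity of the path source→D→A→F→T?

4

Residual capacities along the path: source→D: 4, D→A: 4, A→F: 10, F→T: 5.
Minimum is 4.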